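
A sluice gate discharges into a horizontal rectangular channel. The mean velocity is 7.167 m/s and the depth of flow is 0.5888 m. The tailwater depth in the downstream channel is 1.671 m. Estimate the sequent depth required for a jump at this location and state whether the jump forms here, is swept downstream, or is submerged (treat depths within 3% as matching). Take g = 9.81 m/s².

Fr₁ = V₁/√(g·y₁) = 7.167/√(9.81×0.5888) = 2.982.
Conjugate-depth relation: y₂/y₁ = ½[√(1 + 8Fr₁²) − 1] = ½[√72.142 − 1] = 3.747.
y₂ = 3.747 × 0.5888 = 2.206 m.
Tailwater y_tw = 1.671 m: y_tw < y₂, so the jump is swept downstream.

y₂ = 2.206 m; the jump is swept downstream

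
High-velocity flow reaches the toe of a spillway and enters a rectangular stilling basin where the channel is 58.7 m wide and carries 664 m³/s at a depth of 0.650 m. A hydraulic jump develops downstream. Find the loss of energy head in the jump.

ΔE = 9.89 m

q = Q/b = 664/58.7 = 11.3 m²/s; V₁ = q/y₁ = 17.4 m/s. Fr₁ = V₁/√(g·y₁) = 6.89.
Conjugate-depth relation: y₂/y₁ = ½[√(1 + 8Fr₁²) − 1] = ½[√381.0 − 1] = 9.26.
y₂ = 9.26 × 0.650 = 6.02 m.
Head loss: ΔE = (y₂ − y₁)³/(4y₁y₂) = (6.02 − 0.650)³/(4×0.650×6.02) = 155/15.6 = 9.89 m.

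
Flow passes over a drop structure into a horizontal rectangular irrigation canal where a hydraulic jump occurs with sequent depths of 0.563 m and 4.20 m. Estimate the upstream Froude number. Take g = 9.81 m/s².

For a rectangular channel the momentum equation gives q² = ½·g·y₁·y₂·(y₁ + y₂) = ½×9.81×0.563×4.20×4.76 = 55.2.
q = √55.2 = 7.43 m²/s.
V₁ = q/y₁ = 13.2 m/s; Fr₁ = V₁/√(g·y₁) = 5.62.

Fr₁ = 5.62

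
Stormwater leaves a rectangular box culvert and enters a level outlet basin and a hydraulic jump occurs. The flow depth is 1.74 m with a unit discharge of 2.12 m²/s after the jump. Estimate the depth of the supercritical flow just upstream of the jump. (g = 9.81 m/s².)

V₂ = q/y₂ = 2.12/1.74 = 1.22 m/s; Fr₂ = V₂/√(g·y₂) = 0.295.
The Bélanger relation is symmetric: y₁/y₂ = ½[√(1 + 8Fr₂²) − 1] = ½[√1.696 − 1] = 0.151.
y₁ = 0.151 × 1.74 = 0.263 m.

y₁ = 0.263 m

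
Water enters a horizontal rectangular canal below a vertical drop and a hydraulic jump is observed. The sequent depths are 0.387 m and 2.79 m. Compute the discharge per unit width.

q = 4.10 m²/s

For a rectangular channel the momentum equation gives q² = ½·g·y₁·y₂·(y₁ + y₂) = ½×9.81×0.387×2.79×3.18 = 16.8.
q = √16.8 = 4.10 m²/s.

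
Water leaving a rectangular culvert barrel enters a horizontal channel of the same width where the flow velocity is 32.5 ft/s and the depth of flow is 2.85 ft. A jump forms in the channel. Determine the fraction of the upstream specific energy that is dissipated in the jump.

Fr₁ = V₁/√(g·y₁) = 32.5/√(32.2×2.85) = 3.39.
Sequent-depth ratio: y₂/y₁ = ½[√(1 + 8Fr₁²) − 1] = ½[√93.08 − 1] = 4.32.
y₂ = 4.32 × 2.85 = 12.3 ft.
E₁ = y₁ + V₁²/2g = 19.3 ft. ΔE = (y₂ − y₁)³/(4y₁y₂) = 6.05 ft. ΔE/E₁ = 6.05/19.3 = 0.314.

ΔE/E₁ = 0.314 (31.4%)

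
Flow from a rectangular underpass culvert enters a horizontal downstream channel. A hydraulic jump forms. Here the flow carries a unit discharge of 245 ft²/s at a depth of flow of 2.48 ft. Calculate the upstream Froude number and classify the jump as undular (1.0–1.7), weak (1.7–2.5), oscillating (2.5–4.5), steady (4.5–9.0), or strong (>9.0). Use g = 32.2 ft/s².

Fr₁ = 11.1; strong jump

V₁ = q/y₁ = 245/2.48 = 98.8 ft/s. Fr₁ = V₁/√(g·y₁) = 98.8/√(32.2×2.48) = 11.1.
Fr₁ = 11.1 lies in the strong range.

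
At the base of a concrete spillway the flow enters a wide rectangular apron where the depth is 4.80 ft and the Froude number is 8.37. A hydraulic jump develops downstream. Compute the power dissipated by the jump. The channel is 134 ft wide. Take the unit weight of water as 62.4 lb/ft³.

Fr₁ = 8.37 (given).
Sequent-depth ratio: y₂/y₁ = ½[√(1 + 8Fr₁²) − 1] = ½[√561.5 − 1] = 11.3.
y₂ = 11.3 × 4.80 = 54.5 ft.
V₁ = Fr₁·√(g·y₁) = 8.37×√(32.2×4.80) = 104 ft/s; q = V₁·y₁ = 499 ft²/s. V₂ = q/y₂ = 499/54.5 = 9.17 ft/s. E₁ = y₁ + V₁²/2g = 173 ft; E₂ = y₂ + V₂²/2g = 55.8 ft. ΔE = E₁ − E₂ = 117 ft.
Q = q·b = 499 × 134 = 66930 cfs. P = γ·Q·ΔE/550 = 62.4 × 66930 × 117 / 550 = 889675 hp.

P = 889675 hp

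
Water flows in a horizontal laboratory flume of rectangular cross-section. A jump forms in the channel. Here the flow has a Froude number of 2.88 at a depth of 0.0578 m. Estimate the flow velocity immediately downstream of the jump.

Fr₁ = 2.88 (given).
Conjugate-depth relation: y₂/y₁ = ½[√(1 + 8Fr₁²) − 1] = ½[√67.36 − 1] = 3.60.
y₂ = 3.60 × 0.0578 = 0.208 m.
V₁ = Fr₁·√(g·y₁) = 2.88×√(9.81×0.0578) = 2.17 m/s; q = V₁·y₁ = 0.125 m²/s.
V₂ = q/y₂ = 0.125/0.208 = 0.602 m/s.

V₂ = 0.602 m/s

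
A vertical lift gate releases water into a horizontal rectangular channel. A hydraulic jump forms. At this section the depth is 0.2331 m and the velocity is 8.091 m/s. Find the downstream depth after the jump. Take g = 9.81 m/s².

y₂ = 1.651 m

Fr₁ = V₁/√(g·y₁) = 8.091/√(9.81×0.2331) = 5.351.
Conjugate-depth relation: y₂/y₁ = ½[√(1 + 8Fr₁²) − 1] = ½[√230.03 − 1] = 7.083.
y₂ = 7.083 × 0.2331 = 1.651 m.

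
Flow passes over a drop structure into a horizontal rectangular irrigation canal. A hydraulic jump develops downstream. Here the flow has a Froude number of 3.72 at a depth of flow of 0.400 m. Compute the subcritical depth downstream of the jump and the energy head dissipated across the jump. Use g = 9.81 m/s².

y₂ = 1.91 m; ΔE = 1.13 m

Fr₁ = 3.72 (given).
Sequent-depth ratio: y₂/y₁ = ½[√(1 + 8Fr₁²) − 1] = ½[√111.7 − 1] = 4.78.
y₂ = 4.78 × 0.400 = 1.91 m.
Head loss: ΔE = (y₂ − y₁)³/(4y₁y₂) = (1.91 − 0.400)³/(4×0.400×1.91) = 3.47/3.06 = 1.13 m.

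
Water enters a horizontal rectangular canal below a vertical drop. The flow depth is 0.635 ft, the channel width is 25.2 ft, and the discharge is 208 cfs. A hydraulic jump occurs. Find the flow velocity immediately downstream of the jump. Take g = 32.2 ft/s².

q = Q/b = 208/25.2 = 8.25 ft²/s; V₁ = q/y₁ = 13.0 ft/s. Fr₁ = V₁/√(g·y₁) = 2.87.
From the momentum equation for a rectangular channel, y₂/y₁ = ½[√(1 + 8Fr₁²) − 1] = ½[√67.11 − 1] = 3.60.
y₂ = 3.60 × 0.635 = 2.28 ft.
V₂ = q/y₂ = 8.25/2.28 = 3.61 ft/s.

V₂ = 3.61 ft/s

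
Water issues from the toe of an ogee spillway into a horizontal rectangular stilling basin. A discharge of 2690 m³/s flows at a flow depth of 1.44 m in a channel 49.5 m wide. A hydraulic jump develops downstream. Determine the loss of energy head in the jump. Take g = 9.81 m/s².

q = Q/b = 2690/49.5 = 54.3 m²/s; V₁ = q/y₁ = 37.7 m/s. Fr₁ = V₁/√(g·y₁) = 10.0.
Sequent-depth ratio: y₂/y₁ = ½[√(1 + 8Fr₁²) − 1] = ½[√807.5 − 1] = 13.7.
y₂ = 13.7 × 1.44 = 19.7 m.
V₂ = q/y₂ = 54.3/19.7 = 2.75 m/s. E₁ = y₁ + V₁²/2g = 74.0 m; E₂ = y₂ + V₂²/2g = 20.1 m. ΔE = E₁ − E₂ = 53.9 m.

ΔE = 53.9 m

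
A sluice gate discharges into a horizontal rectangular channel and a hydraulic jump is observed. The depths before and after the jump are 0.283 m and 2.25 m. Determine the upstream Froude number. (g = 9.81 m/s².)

For a rectangular channel the momentum equation gives q² = ½·g·y₁·y₂·(y₁ + y₂) = ½×9.81×0.283×2.25×2.53 = 7.91.
q = √7.91 = 2.81 m²/s.
V₁ = q/y₁ = 9.94 m/s; Fr₁ = V₁/√(g·y₁) = 5.96.

Fr₁ = 5.96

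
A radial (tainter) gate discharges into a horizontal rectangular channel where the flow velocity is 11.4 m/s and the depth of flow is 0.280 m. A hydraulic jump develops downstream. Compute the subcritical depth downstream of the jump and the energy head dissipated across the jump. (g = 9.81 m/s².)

y₂ = 2.59 m; ΔE = 4.24 m

Fr₁ = V₁/√(g·y₁) = 11.4/√(9.81×0.280) = 6.88.
Bélanger equation: y₂/y₁ = ½[√(1 + 8Fr₁²) − 1] = ½[√379.5 − 1] = 9.24.
y₂ = 9.24 × 0.280 = 2.59 m.
Head loss: ΔE = (y₂ − y₁)³/(4y₁y₂) = (2.59 − 0.280)³/(4×0.280×2.59) = 12.3/2.90 = 4.24 m.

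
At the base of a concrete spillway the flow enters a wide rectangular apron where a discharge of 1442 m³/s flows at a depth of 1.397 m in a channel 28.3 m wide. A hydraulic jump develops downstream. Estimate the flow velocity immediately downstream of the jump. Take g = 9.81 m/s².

q = Q/b = 1442/28.3 = 50.95 m²/s; V₁ = q/y₁ = 36.47 m/s. Fr₁ = V₁/√(g·y₁) = 9.853.
Conjugate-depth relation: y₂/y₁ = ½[√(1 + 8Fr₁²) − 1] = ½[√777.59 − 1] = 13.44.
y₂ = 13.44 × 1.397 = 18.78 m.
V₂ = q/y₂ = 50.95/18.78 = 2.713 m/s.

V₂ = 2.713 m/s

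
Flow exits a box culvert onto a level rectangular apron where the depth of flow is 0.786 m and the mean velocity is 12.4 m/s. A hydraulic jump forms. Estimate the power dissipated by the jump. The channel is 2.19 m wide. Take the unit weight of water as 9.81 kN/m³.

P = 797 kW

Fr₁ = V₁/√(g·y₁) = 12.4/√(9.81×0.786) = 4.47.
Bélanger equation: y₂/y₁ = ½[√(1 + 8Fr₁²) − 1] = ½[√160.5 − 1] = 5.84.
y₂ = 5.84 × 0.786 = 4.59 m.
Head loss: ΔE = (y₂ − y₁)³/(4y₁y₂) = (4.59 − 0.786)³/(4×0.786×4.59) = 54.9/14.4 = 3.81 m.
q = V₁·y₁ = 12.4 × 0.786 = 9.75 m²/s. Q = q·b = 9.75 × 2.19 = 21.3 m³/s. P = γ·Q·ΔE = 9.81 × 21.3 × 3.81 = 797 kW.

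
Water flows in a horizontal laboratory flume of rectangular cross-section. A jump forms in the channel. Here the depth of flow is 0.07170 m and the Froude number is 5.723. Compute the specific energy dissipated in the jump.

Fr₁ = 5.723 (given).
Conjugate-depth relation: y₂/y₁ = ½[√(1 + 8Fr₁²) − 1] = ½[√263.02 − 1] = 7.609.
y₂ = 7.609 × 0.07170 = 0.5456 m.
V₁ = Fr₁·√(g·y₁) = 5.723×√(9.81×0.07170) = 4.800 m/s; q = V₁·y₁ = 0.3441 m²/s. V₂ = q/y₂ = 0.3441/0.5456 = 0.6308 m/s. E₁ = y₁ + V₁²/2g = 1.246 m; E₂ = y₂ + V₂²/2g = 0.5658 m. ΔE = E₁ − E₂ = 0.6800 m.

ΔE = 0.6800 m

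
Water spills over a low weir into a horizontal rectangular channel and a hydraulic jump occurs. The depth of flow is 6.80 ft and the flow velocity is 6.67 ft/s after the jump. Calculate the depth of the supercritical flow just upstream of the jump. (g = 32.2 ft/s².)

y₁ = 2.11 ft

Fr₂ = V₂/√(g·y₂) = 6.67/√(32.2×6.80) = 0.451.
From the momentum equation (using Fr₂), y₁/y₂ = ½[√(1 + 8Fr₂²) − 1] = ½[√2.625 − 1] = 0.310.
y₁ = 0.310 × 6.80 = 2.11 ft.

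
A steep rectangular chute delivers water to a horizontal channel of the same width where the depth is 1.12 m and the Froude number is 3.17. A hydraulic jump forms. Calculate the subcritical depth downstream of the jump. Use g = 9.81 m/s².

Fr₁ = 3.17 (given).
Sequent-depth ratio: y₂/y₁ = ½[√(1 + 8Fr₁²) − 1] = ½[√81.39 − 1] = 4.01.
y₂ = 4.01 × 1.12 = 4.49 m.

y₂ = 4.49 m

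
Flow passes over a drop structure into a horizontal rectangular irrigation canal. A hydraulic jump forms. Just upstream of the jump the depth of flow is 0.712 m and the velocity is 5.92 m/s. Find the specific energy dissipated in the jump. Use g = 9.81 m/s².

ΔE = 0.327 m

Fr₁ = V₁/√(g·y₁) = 5.92/√(9.81×0.712) = 2.24.
By Bélanger, y₂/y₁ = ½[√(1 + 8Fr₁²) − 1] = ½[√41.14 − 1] = 2.71.
y₂ = 2.71 × 0.712 = 1.93 m.
Head loss: ΔE = (y₂ − y₁)³/(4y₁y₂) = (1.93 − 0.712)³/(4×0.712×1.93) = 1.80/5.49 = 0.327 m.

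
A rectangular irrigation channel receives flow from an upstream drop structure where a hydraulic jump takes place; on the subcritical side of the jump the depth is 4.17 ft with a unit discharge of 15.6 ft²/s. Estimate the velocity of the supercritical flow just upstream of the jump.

V₂ = q/y₂ = 15.6/4.17 = 3.74 ft/s; Fr₂ = V₂/√(g·y₂) = 0.323.
Since the conjugate-depth ratio holds either way, y₁/y₂ = ½[√(1 + 8Fr₂²) − 1] = ½[√1.834 − 1] = 0.177.
y₁ = 0.177 × 4.17 = 0.738 ft.
V₁ = q/y₁ = 15.6/0.738 = 21.1 ft/s.

V₁ = 21.1 ft/s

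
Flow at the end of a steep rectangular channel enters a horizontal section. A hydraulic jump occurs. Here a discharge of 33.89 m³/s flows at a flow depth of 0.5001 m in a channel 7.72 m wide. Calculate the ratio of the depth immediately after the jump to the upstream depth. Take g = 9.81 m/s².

q = Q/b = 33.89/7.72 = 4.390 m²/s; V₁ = q/y₁ = 8.778 m/s. Fr₁ = V₁/√(g·y₁) = 3.963.
Bélanger equation: y₂/y₁ = ½[√(1 + 8Fr₁²) − 1] = ½[√126.65 − 1] = 5.127.

y₂/y₁ = 5.127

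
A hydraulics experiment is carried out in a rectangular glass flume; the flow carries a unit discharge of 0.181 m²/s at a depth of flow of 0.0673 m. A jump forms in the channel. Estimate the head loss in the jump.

ΔE = 0.132 m

V₁ = q/y₁ = 0.181/0.0673 = 2.69 m/s. Fr₁ = V₁/√(g·y₁) = 2.69/√(9.81×0.0673) = 3.31.
Sequent-depth ratio: y₂/y₁ = ½[√(1 + 8Fr₁²) − 1] = ½[√88.65 − 1] = 4.21.
y₂ = 4.21 × 0.0673 = 0.283 m.
V₂ = q/y₂ = 0.181/0.283 = 0.639 m/s. E₁ = y₁ + V₁²/2g = 0.436 m; E₂ = y₂ + V₂²/2g = 0.304 m. ΔE = E₁ − E₂ = 0.132 m.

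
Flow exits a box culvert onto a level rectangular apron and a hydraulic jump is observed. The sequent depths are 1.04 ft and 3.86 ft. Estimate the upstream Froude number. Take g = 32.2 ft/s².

For a rectangular channel the momentum equation gives q² = ½·g·y₁·y₂·(y₁ + y₂) = ½×32.2×1.04×3.86×4.90 = 317.
q = √317 = 17.8 ft²/s.
V₁ = q/y₁ = 17.1 ft/s; Fr₁ = V₁/√(g·y₁) = 2.96.

Fr₁ = 2.96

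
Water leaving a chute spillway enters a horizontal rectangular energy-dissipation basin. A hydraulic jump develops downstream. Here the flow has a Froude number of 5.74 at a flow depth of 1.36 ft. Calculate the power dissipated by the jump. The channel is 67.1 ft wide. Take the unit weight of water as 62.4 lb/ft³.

P = 5112 hp

Fr₁ = 5.74 (given).
Bélanger equation: y₂/y₁ = ½[√(1 + 8Fr₁²) − 1] = ½[√264.6 − 1] = 7.63.
y₂ = 7.63 × 1.36 = 10.4 ft.
V₁ = Fr₁·√(g·y₁) = 5.74×√(32.2×1.36) = 38.0 ft/s; q = V₁·y₁ = 51.7 ft²/s. V₂ = q/y₂ = 51.7/10.4 = 4.98 ft/s. E₁ = y₁ + V₁²/2g = 23.8 ft; E₂ = y₂ + V₂²/2g = 10.8 ft. ΔE = E₁ − E₂ = 13.0 ft.
Q = q·b = 51.7 × 67.1 = 3466 cfs. P = γ·Q·ΔE/550 = 62.4 × 3466 × 13.0 / 550 = 5112 hp.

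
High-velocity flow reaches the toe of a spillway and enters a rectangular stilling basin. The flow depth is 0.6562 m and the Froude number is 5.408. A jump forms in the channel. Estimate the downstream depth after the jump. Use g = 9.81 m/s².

y₂ = 4.701 m

Fr₁ = 5.408 (given).
From the momentum equation for a rectangular channel, y₂/y₁ = ½[√(1 + 8Fr₁²) − 1] = ½[√234.97 − 1] = 7.164.
y₂ = 7.164 × 0.6562 = 4.701 m.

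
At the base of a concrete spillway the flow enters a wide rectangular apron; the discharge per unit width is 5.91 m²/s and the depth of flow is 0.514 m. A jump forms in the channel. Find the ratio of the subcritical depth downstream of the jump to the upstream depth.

V₁ = q/y₁ = 5.91/0.514 = 11.5 m/s. Fr₁ = V₁/√(g·y₁) = 11.5/√(9.81×0.514) = 5.12.
Conjugate-depth relation: y₂/y₁ = ½[√(1 + 8Fr₁²) − 1] = ½[√210.8 − 1] = 6.76.

y₂/y₁ = 6.76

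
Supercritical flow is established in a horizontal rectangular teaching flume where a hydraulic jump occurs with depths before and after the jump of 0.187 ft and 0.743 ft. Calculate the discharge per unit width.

q = 1.44 ft²/s

For a rectangular channel the momentum equation gives q² = ½·g·y₁·y₂·(y₁ + y₂) = ½×32.2×0.187×0.743×0.930 = 2.08.
q = √2.08 = 1.44 ft²/s.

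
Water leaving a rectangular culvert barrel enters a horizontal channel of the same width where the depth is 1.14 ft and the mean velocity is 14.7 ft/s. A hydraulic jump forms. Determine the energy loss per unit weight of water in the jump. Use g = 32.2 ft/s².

Fr₁ = V₁/√(g·y₁) = 14.7/√(32.2×1.14) = 2.43.
By Bélanger, y₂/y₁ = ½[√(1 + 8Fr₁²) − 1] = ½[√48.09 − 1] = 2.97.
y₂ = 2.97 × 1.14 = 3.38 ft.
q = V₁·y₁ = 14.7 × 1.14 = 16.8 ft²/s. V₂ = q/y₂ = 16.8/3.38 = 4.95 ft/s. E₁ = y₁ + V₁²/2g = 4.50 ft; E₂ = y₂ + V₂²/2g = 3.76 ft. ΔE = E₁ − E₂ = 0.731 ft.

ΔE = 0.731 ft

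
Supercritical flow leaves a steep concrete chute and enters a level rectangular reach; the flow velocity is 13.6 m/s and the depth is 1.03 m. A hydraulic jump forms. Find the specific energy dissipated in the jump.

Fr₁ = V₁/√(g·y₁) = 13.6/√(9.81×1.03) = 4.28.
Sequent-depth ratio: y₂/y₁ = ½[√(1 + 8Fr₁²) − 1] = ½[√147.4 − 1] = 5.57.
y₂ = 5.57 × 1.03 = 5.74 m.
Head loss: ΔE = (y₂ − y₁)³/(4y₁y₂) = (5.74 − 1.03)³/(4×1.03×5.74) = 104/23.6 = 4.42 m.

ΔE = 4.42 m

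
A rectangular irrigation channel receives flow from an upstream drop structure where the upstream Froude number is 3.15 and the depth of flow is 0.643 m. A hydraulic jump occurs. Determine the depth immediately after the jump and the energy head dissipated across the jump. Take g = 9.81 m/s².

Fr₁ = 3.15 (given).
From the momentum equation for a rectangular channel, y₂/y₁ = ½[√(1 + 8Fr₁²) − 1] = ½[√80.38 − 1] = 3.98.
y₂ = 3.98 × 0.643 = 2.56 m.
Head loss: ΔE = (y₂ − y₁)³/(4y₁y₂) = (2.56 − 0.643)³/(4×0.643×2.56) = 7.05/6.59 = 1.07 m.

y₂ = 2.56 m; ΔE = 1.07 m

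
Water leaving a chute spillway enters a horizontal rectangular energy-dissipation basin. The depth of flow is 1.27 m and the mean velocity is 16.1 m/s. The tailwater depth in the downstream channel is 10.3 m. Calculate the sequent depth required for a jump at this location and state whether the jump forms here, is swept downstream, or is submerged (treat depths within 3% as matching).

Fr₁ = V₁/√(g·y₁) = 16.1/√(9.81×1.27) = 4.56.
From the momentum equation for a rectangular channel, y₂/y₁ = ½[√(1 + 8Fr₁²) − 1] = ½[√167.4 − 1] = 5.97.
y₂ = 5.97 × 1.27 = 7.58 m.
Tailwater y_tw = 10.3 m: y_tw > y₂, so the jump is submerged.

y₂ = 7.58 m; the jump is submerged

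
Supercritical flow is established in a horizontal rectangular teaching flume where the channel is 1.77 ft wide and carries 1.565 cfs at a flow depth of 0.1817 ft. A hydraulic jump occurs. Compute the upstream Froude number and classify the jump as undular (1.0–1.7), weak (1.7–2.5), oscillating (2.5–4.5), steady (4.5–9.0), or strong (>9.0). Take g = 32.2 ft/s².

q = Q/b = 1.565/1.77 = 0.8842 ft²/s; V₁ = q/y₁ = 4.866 ft/s. Fr₁ = V₁/√(g·y₁) = 2.012.
Fr₁ = 2.012 lies in the weak range.

Fr₁ = 2.012; weak jump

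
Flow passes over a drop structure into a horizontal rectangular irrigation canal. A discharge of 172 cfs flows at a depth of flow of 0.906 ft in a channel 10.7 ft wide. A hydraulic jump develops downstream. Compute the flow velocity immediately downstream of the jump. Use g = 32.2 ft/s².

q = Q/b = 172/10.7 = 16.1 ft²/s; V₁ = q/y₁ = 17.7 ft/s. Fr₁ = V₁/√(g·y₁) = 3.28.
Sequent-depth ratio: y₂/y₁ = ½[√(1 + 8Fr₁²) − 1] = ½[√87.33 − 1] = 4.17.
y₂ = 4.17 × 0.906 = 3.78 ft.
V₂ = q/y₂ = 16.1/3.78 = 4.25 ft/s.

V₂ = 4.25 ft/s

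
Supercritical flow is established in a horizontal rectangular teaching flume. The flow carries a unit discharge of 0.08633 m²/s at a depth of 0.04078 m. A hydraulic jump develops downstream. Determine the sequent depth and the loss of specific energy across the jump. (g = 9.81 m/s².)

V₁ = q/y₁ = 0.08633/0.04078 = 2.117 m/s. Fr₁ = V₁/√(g·y₁) = 2.117/√(9.81×0.04078) = 3.347.
Sequent-depth ratio: y₂/y₁ = ½[√(1 + 8Fr₁²) − 1] = ½[√90.620 − 1] = 4.260.
y₂ = 4.260 × 0.04078 = 0.1737 m.
Head loss: ΔE = (y₂ − y₁)³/(4y₁y₂) = (0.1737 − 0.04078)³/(4×0.04078×0.1737) = 0.002349/0.02834 = 0.08290 m.

y₂ = 0.1737 m; ΔE = 0.08290 m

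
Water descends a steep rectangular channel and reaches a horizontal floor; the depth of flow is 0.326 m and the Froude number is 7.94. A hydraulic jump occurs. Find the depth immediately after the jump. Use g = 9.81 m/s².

Fr₁ = 7.94 (given).
By Bélanger, y₂/y₁ = ½[√(1 + 8Fr₁²) − 1] = ½[√505.3 − 1] = 10.7.
y₂ = 10.7 × 0.326 = 3.50 m.

y₂ = 3.50 m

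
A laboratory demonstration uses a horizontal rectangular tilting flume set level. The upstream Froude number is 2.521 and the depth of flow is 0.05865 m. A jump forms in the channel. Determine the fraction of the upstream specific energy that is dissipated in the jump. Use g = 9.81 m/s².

Fr₁ = 2.521 (given).
From the momentum equation for a rectangular channel, y₂/y₁ = ½[√(1 + 8Fr₁²) − 1] = ½[√51.844 − 1] = 3.100.
y₂ = 3.100 × 0.05865 = 0.1818 m.
E₁ = y₁(1 + Fr₁²/2) = 0.05865×(1 + 2.521²/2) = 0.2450 m. ΔE = (y₂ − y₁)³/(4y₁y₂) = 0.04381 m. ΔE/E₁ = 0.04381/0.2450 = 0.179.

ΔE/E₁ = 0.179 (17.9%)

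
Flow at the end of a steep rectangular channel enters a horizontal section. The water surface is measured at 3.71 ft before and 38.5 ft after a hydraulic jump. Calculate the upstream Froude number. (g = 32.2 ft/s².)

Fr₁ = 7.68

For a rectangular channel the momentum equation gives q² = ½·g·y₁·y₂·(y₁ + y₂) = ½×32.2×3.71×38.5×42.2 = 97068.
q = √97068 = 312 ft²/s.
V₁ = q/y₁ = 84.0 ft/s; Fr₁ = V₁/√(g·y₁) = 7.68.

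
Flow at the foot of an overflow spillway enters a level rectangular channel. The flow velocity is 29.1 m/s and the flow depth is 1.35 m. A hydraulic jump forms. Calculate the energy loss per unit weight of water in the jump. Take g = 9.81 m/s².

ΔE = 29.5 m

Fr₁ = V₁/√(g·y₁) = 29.1/√(9.81×1.35) = 8.00.
By Bélanger, y₂/y₁ = ½[√(1 + 8Fr₁²) − 1] = ½[√512.5 − 1] = 10.8.
y₂ = 10.8 × 1.35 = 14.6 m.
Head loss: ΔE = (y₂ − y₁)³/(4y₁y₂) = (14.6 − 1.35)³/(4×1.35×14.6) = 2330/78.9 = 29.5 m.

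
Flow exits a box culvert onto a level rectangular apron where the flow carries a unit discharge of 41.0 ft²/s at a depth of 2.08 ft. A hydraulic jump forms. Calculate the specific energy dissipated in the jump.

ΔE = 1.30 ft

V₁ = q/y₁ = 41.0/2.08 = 19.7 ft/s. Fr₁ = V₁/√(g·y₁) = 19.7/√(32.2×2.08) = 2.41.
Bélanger equation: y₂/y₁ = ½[√(1 + 8Fr₁²) − 1] = ½[√47.41 − 1] = 2.94.
y₂ = 2.94 × 2.08 = 6.12 ft.
V₂ = q/y₂ = 41.0/6.12 = 6.70 ft/s. E₁ = y₁ + V₁²/2g = 8.11 ft; E₂ = y₂ + V₂²/2g = 6.82 ft. ΔE = E₁ − E₂ = 1.30 ft.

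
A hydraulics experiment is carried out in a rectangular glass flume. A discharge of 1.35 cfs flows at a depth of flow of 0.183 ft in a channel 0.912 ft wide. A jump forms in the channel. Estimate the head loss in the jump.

q = Q/b = 1.35/0.912 = 1.48 ft²/s; V₁ = q/y₁ = 8.09 ft/s. Fr₁ = V₁/√(g·y₁) = 3.33.
From the momentum equation for a rectangular channel, y₂/y₁ = ½[√(1 + 8Fr₁²) − 1] = ½[√89.83 − 1] = 4.24.
y₂ = 4.24 × 0.183 = 0.776 ft.
Head loss: ΔE = (y₂ − y₁)³/(4y₁y₂) = (0.776 − 0.183)³/(4×0.183×0.776) = 0.208/0.568 = 0.367 ft.

ΔE = 0.367 ft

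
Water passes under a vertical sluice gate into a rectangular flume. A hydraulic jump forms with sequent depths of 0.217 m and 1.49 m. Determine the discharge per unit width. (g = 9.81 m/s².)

q = 1.65 m²/s

For a rectangular channel the momentum equation gives q² = ½·g·y₁·y₂·(y₁ + y₂) = ½×9.81×0.217×1.49×1.71 = 2.71.
q = √2.71 = 1.65 m²/s.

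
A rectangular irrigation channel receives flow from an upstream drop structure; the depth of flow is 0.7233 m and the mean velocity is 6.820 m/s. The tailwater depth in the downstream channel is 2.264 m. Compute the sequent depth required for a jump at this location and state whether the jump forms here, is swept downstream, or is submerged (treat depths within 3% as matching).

Fr₁ = V₁/√(g·y₁) = 6.820/√(9.81×0.7233) = 2.560.
By Bélanger, y₂/y₁ = ½[√(1 + 8Fr₁²) − 1] = ½[√53.441 − 1] = 3.155.
y₂ = 3.155 × 0.7233 = 2.282 m.
Tailwater y_tw = 2.264 m: y_tw ≈ y₂, so the jump forms here.

y₂ = 2.282 m; the jump forms here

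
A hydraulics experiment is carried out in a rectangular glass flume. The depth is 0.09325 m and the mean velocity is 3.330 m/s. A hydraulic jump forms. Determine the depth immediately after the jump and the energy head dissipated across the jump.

Fr₁ = V₁/√(g·y₁) = 3.330/√(9.81×0.09325) = 3.482.
From the momentum equation for a rectangular channel, y₂/y₁ = ½[√(1 + 8Fr₁²) − 1] = ½[√97.975 − 1] = 4.449.
y₂ = 4.449 × 0.09325 = 0.4149 m.
Head loss: ΔE = (y₂ − y₁)³/(4y₁y₂) = (0.4149 − 0.09325)³/(4×0.09325×0.4149) = 0.03327/0.1548 = 0.2150 m.

y₂ = 0.4149 m; ΔE = 0.2150 m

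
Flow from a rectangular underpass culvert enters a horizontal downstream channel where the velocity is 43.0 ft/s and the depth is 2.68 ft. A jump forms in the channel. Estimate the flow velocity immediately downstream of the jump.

V₂ = 7.09 ft/s

Fr₁ = V₁/√(g·y₁) = 43.0/√(32.2×2.68) = 4.63.
By Bélanger, y₂/y₁ = ½[√(1 + 8Fr₁²) − 1] = ½[√172.4 − 1] = 6.07.
y₂ = 6.07 × 2.68 = 16.3 ft.
q = V₁·y₁ = 43.0 × 2.68 = 115 ft²/s.
V₂ = q/y₂ = 115/16.3 = 7.09 ft/s.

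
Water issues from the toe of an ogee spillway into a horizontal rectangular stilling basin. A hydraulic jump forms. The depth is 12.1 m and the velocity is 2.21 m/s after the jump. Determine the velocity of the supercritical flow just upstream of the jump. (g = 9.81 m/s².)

V₁ = 28.9 m/s

Fr₂ = V₂/√(g·y₂) = 2.21/√(9.81×12.1) = 0.203.
Since the conjugate-depth ratio holds either way, y₁/y₂ = ½[√(1 + 8Fr₂²) − 1] = ½[√1.329 − 1] = 0.0764.
y₁ = 0.0764 × 12.1 = 0.925 m.
V₁ = q/y₁ = 26.7/0.925 = 28.9 m/s.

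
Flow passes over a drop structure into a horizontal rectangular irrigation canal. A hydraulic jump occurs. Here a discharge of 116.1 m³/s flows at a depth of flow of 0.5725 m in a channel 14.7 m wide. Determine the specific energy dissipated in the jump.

ΔE = 5.676 m

q = Q/b = 116.1/14.7 = 7.898 m²/s; V₁ = q/y₁ = 13.80 m/s. Fr₁ = V₁/√(g·y₁) = 5.821.
Conjugate-depth relation: y₂/y₁ = ½[√(1 + 8Fr₁²) − 1] = ½[√272.10 − 1] = 7.748.
y₂ = 7.748 × 0.5725 = 4.436 m.
Head loss: ΔE = (y₂ − y₁)³/(4y₁y₂) = (4.436 − 0.5725)³/(4×0.5725×4.436) = 57.65/10.16 = 5.676 m.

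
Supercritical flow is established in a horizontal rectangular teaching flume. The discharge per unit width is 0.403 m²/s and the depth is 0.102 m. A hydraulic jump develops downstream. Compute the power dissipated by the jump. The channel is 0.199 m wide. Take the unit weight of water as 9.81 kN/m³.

V₁ = q/y₁ = 0.403/0.102 = 3.95 m/s. Fr₁ = V₁/√(g·y₁) = 3.95/√(9.81×0.102) = 3.95.
From the momentum equation for a rectangular channel, y₂/y₁ = ½[√(1 + 8Fr₁²) − 1] = ½[√125.8 − 1] = 5.11.
y₂ = 5.11 × 0.102 = 0.521 m.
V₂ = q/y₂ = 0.403/0.521 = 0.773 m/s. E₁ = y₁ + V₁²/2g = 0.898 m; E₂ = y₂ + V₂²/2g = 0.552 m. ΔE = E₁ − E₂ = 0.346 m.
Q = q·b = 0.403 × 0.199 = 0.0802 m³/s. P = γ·Q·ΔE = 9.81 × 0.0802 × 0.346 = 0.272 kW.

P = 0.272 kW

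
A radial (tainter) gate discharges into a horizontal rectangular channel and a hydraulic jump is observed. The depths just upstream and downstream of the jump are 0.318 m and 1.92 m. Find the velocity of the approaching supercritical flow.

For a rectangular channel the momentum equation gives q² = ½·g·y₁·y₂·(y₁ + y₂) = ½×9.81×0.318×1.92×2.24 = 6.70.
q = √6.70 = 2.59 m²/s.
V₁ = q/y₁ = 2.59/0.318 = 8.14 m/s.

V₁ = 8.14 m/s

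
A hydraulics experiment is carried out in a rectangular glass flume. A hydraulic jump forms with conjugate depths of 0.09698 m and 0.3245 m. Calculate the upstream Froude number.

For a rectangular channel the momentum equation gives q² = ½·g·y₁·y₂·(y₁ + y₂) = ½×9.81×0.09698×0.3245×0.4215 = 0.06506.
q = √0.06506 = 0.2551 m²/s.
V₁ = q/y₁ = 2.630 m/s; Fr₁ = V₁/√(g·y₁) = 2.696.

Fr₁ = 2.696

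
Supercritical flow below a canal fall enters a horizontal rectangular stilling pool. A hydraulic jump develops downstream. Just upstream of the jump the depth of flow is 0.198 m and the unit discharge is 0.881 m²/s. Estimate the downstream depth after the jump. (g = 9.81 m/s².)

y₂ = 0.800 m

V₁ = q/y₁ = 0.881/0.198 = 4.45 m/s. Fr₁ = V₁/√(g·y₁) = 4.45/√(9.81×0.198) = 3.19.
From the momentum equation for a rectangular channel, y₂/y₁ = ½[√(1 + 8Fr₁²) − 1] = ½[√82.54 − 1] = 4.04.
y₂ = 4.04 × 0.198 = 0.800 m.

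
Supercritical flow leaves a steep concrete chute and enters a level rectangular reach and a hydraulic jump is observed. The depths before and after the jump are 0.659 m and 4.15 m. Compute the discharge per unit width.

For a rectangular channel the momentum equation gives q² = ½·g·y₁·y₂·(y₁ + y₂) = ½×9.81×0.659×4.15×4.81 = 64.5.
q = √64.5 = 8.03 m²/s.

q = 8.03 m²/s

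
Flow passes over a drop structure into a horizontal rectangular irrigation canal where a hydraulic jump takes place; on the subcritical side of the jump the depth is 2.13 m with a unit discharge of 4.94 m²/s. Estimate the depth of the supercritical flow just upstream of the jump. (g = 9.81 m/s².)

V₂ = q/y₂ = 4.94/2.13 = 2.32 m/s; Fr₂ = V₂/√(g·y₂) = 0.507.
Applying the sequent-depth relation in reverse, y₁/y₂ = ½[√(1 + 8Fr₂²) − 1] = ½[√3.059 − 1] = 0.375.
y₁ = 0.375 × 2.13 = 0.798 m.

y₁ = 0.798 m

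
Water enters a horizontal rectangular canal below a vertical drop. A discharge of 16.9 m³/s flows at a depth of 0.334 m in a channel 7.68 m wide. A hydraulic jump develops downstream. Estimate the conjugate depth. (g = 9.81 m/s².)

q = Q/b = 16.9/7.68 = 2.20 m²/s; V₁ = q/y₁ = 6.59 m/s. Fr₁ = V₁/√(g·y₁) = 3.64.
Sequent-depth ratio: y₂/y₁ = ½[√(1 + 8Fr₁²) − 1] = ½[√107.0 − 1] = 4.67.
y₂ = 4.67 × 0.334 = 1.56 m.

y₂ = 1.56 m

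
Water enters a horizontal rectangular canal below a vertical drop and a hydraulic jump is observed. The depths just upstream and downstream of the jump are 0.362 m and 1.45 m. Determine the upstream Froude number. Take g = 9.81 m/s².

For a rectangular channel the momentum equation gives q² = ½·g·y₁·y₂·(y₁ + y₂) = ½×9.81×0.362×1.45×1.81 = 4.67.
q = √4.67 = 2.16 m²/s.
V₁ = q/y₁ = 5.97 m/s; Fr₁ = V₁/√(g·y₁) = 3.17.

Fr₁ = 3.17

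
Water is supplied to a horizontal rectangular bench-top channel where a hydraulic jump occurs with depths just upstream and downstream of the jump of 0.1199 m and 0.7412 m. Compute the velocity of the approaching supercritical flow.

V₁ = 5.110 m/s

For a rectangular channel the momentum equation gives q² = ½·g·y₁·y₂·(y₁ + y₂) = ½×9.81×0.1199×0.7412×0.8611 = 0.3754.
q = √0.3754 = 0.6127 m²/s.
V₁ = q/y₁ = 0.6127/0.1199 = 5.110 m/s.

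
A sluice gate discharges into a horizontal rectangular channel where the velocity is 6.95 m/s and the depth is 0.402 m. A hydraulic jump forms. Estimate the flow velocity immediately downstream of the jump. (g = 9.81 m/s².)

Fr₁ = V₁/√(g·y₁) = 6.95/√(9.81×0.402) = 3.50.
From the momentum equation for a rectangular channel, y₂/y₁ = ½[√(1 + 8Fr₁²) − 1] = ½[√98.99 − 1] = 4.47.
y₂ = 4.47 × 0.402 = 1.80 m.
q = V₁·y₁ = 6.95 × 0.402 = 2.79 m²/s.
V₂ = q/y₂ = 2.79/1.80 = 1.55 m/s.

V₂ = 1.55 m/s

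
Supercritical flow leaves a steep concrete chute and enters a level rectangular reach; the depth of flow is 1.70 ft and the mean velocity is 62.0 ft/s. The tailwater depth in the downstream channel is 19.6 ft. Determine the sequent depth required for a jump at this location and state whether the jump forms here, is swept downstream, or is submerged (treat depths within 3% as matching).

Fr₁ = V₁/√(g·y₁) = 62.0/√(32.2×1.70) = 8.38.
Conjugate-depth relation: y₂/y₁ = ½[√(1 + 8Fr₁²) − 1] = ½[√562.8 − 1] = 11.4.
y₂ = 11.4 × 1.70 = 19.3 ft.
Tailwater y_tw = 19.6 ft: y_tw ≈ y₂, so the jump forms here.

y₂ = 19.3 ft; the jump forms here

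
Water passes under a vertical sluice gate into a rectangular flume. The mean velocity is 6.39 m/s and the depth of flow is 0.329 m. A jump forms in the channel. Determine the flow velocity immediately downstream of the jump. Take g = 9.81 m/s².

V₂ = 1.40 m/s

Fr₁ = V₁/√(g·y₁) = 6.39/√(9.81×0.329) = 3.56.
Bélanger equation: y₂/y₁ = ½[√(1 + 8Fr₁²) − 1] = ½[√102.2 − 1] = 4.55.
y₂ = 4.55 × 0.329 = 1.50 m.
q = V₁·y₁ = 6.39 × 0.329 = 2.10 m²/s.
V₂ = q/y₂ = 2.10/1.50 = 1.40 m/s.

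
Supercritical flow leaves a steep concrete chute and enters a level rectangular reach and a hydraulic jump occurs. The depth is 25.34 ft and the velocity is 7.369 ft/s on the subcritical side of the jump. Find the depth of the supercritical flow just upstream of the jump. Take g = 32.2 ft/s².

y₁ = 3.014 ft

Fr₂ = V₂/√(g·y₂) = 7.369/√(32.2×25.34) = 0.2580.
Applying the sequent-depth relation in reverse, y₁/y₂ = ½[√(1 + 8Fr₂²) − 1] = ½[√1.5324 − 1] = 0.1190.
y₁ = 0.1190 × 25.34 = 3.014 ft.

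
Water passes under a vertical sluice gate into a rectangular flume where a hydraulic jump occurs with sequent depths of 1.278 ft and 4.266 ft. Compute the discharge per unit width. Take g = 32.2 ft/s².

For a rectangular channel the momentum equation gives q² = ½·g·y₁·y₂·(y₁ + y₂) = ½×32.2×1.278×4.266×5.544 = 486.6.
q = √486.6 = 22.06 ft²/s.

q = 22.06 ft²/s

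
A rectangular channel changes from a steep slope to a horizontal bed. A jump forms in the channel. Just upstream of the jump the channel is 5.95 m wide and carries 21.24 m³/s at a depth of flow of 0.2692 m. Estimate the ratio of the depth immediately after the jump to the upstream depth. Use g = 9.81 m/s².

y₂/y₁ = 11.05

q = Q/b = 21.24/5.95 = 3.570 m²/s; V₁ = q/y₁ = 13.26 m/s. Fr₁ = V₁/√(g·y₁) = 8.160.
Bélanger equation: y₂/y₁ = ½[√(1 + 8Fr₁²) − 1] = ½[√533.69 − 1] = 11.05.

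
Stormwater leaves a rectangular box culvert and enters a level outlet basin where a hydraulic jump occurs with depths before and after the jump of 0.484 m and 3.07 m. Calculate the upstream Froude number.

For a rectangular channel the momentum equation gives q² = ½·g·y₁·y₂·(y₁ + y₂) = ½×9.81×0.484×3.07×3.55 = 25.9.
q = √25.9 = 5.09 m²/s.
V₁ = q/y₁ = 10.5 m/s; Fr₁ = V₁/√(g·y₁) = 4.83.

Fr₁ = 4.83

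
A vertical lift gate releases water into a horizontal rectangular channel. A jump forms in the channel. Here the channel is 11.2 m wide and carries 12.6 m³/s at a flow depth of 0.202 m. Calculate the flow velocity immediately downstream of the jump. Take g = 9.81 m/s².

q = Q/b = 12.6/11.2 = 1.12 m²/s; V₁ = q/y₁ = 5.57 m/s. Fr₁ = V₁/√(g·y₁) = 3.96.
Conjugate-depth relation: y₂/y₁ = ½[√(1 + 8Fr₁²) − 1] = ½[√126.2 − 1] = 5.12.
y₂ = 5.12 × 0.202 = 1.03 m.
V₂ = q/y₂ = 1.12/1.03 = 1.09 m/s.

V₂ = 1.09 m/s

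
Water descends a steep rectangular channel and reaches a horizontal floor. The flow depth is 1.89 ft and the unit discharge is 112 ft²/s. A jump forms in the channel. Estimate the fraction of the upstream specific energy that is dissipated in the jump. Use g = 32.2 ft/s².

ΔE/E₁ = 0.647 (64.7%)

V₁ = q/y₁ = 112/1.89 = 59.3 ft/s. Fr₁ = V₁/√(g·y₁) = 59.3/√(32.2×1.89) = 7.60.
Sequent-depth ratio: y₂/y₁ = ½[√(1 + 8Fr₁²) − 1] = ½[√462.6 − 1] = 10.3.
y₂ = 10.3 × 1.89 = 19.4 ft.
E₁ = y₁ + V₁²/2g = 56.4 ft. ΔE = (y₂ − y₁)³/(4y₁y₂) = 36.5 ft. ΔE/E₁ = 36.5/56.4 = 0.647.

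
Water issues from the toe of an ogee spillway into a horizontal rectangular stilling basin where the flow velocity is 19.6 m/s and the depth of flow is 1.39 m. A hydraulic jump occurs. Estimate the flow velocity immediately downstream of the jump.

V₂ = 2.79 m/s

Fr₁ = V₁/√(g·y₁) = 19.6/√(9.81×1.39) = 5.31.
Bélanger equation: y₂/y₁ = ½[√(1 + 8Fr₁²) − 1] = ½[√226.4 − 1] = 7.02.
y₂ = 7.02 × 1.39 = 9.76 m.
q = V₁·y₁ = 19.6 × 1.39 = 27.2 m²/s.
V₂ = q/y₂ = 27.2/9.76 = 2.79 m/s.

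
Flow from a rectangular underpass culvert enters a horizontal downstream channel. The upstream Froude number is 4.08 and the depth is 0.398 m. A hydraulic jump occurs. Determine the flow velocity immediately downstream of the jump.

Fr₁ = 4.08 (given).
Sequent-depth ratio: y₂/y₁ = ½[√(1 + 8Fr₁²) − 1] = ½[√134.2 − 1] = 5.29.
y₂ = 5.29 × 0.398 = 2.11 m.
V₁ = Fr₁·√(g·y₁) = 4.08×√(9.81×0.398) = 8.06 m/s; q = V₁·y₁ = 3.21 m²/s.
V₂ = q/y₂ = 3.21/2.11 = 1.52 m/s.

V₂ = 1.52 m/s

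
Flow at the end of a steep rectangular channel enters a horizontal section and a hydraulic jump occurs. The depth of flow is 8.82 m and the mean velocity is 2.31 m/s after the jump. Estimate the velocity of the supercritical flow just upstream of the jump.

Fr₂ = V₂/√(g·y₂) = 2.31/√(9.81×8.82) = 0.248.
The Bélanger relation is symmetric: y₁/y₂ = ½[√(1 + 8Fr₂²) − 1] = ½[√1.493 − 1] = 0.111.
y₁ = 0.111 × 8.82 = 0.979 m.
V₁ = q/y₁ = 20.4/0.979 = 20.8 m/s.

V₁ = 20.8 m/s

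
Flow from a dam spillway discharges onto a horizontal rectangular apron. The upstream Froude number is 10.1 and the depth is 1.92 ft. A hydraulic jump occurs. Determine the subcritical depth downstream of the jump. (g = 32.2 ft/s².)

Fr₁ = 10.1 (given).
By Bélanger, y₂/y₁ = ½[√(1 + 8Fr₁²) − 1] = ½[√817.1 − 1] = 13.8.
y₂ = 13.8 × 1.92 = 26.5 ft.

y₂ = 26.5 ft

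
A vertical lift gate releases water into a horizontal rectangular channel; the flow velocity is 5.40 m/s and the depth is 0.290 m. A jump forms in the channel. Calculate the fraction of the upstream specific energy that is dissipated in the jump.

ΔE/E₁ = 0.287 (28.7%)

Fr₁ = V₁/√(g·y₁) = 5.40/√(9.81×0.290) = 3.20.
From the momentum equation for a rectangular channel, y₂/y₁ = ½[√(1 + 8Fr₁²) − 1] = ½[√83.00 − 1] = 4.06.
y₂ = 4.06 × 0.290 = 1.18 m.
E₁ = y₁ + V₁²/2g = 1.78 m. ΔE = (y₂ − y₁)³/(4y₁y₂) = 0.510 m. ΔE/E₁ = 0.510/1.78 = 0.287.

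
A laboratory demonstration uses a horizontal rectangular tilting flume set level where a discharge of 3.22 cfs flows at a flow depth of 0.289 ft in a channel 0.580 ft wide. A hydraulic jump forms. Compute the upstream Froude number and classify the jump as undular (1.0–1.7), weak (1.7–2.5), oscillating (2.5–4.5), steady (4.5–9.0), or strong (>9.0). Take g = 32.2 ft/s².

Fr₁ = 6.30; steady jump

q = Q/b = 3.22/0.580 = 5.55 ft²/s; V₁ = q/y₁ = 19.2 ft/s. Fr₁ = V₁/√(g·y₁) = 6.30.
Fr₁ = 6.30 lies in the steady range.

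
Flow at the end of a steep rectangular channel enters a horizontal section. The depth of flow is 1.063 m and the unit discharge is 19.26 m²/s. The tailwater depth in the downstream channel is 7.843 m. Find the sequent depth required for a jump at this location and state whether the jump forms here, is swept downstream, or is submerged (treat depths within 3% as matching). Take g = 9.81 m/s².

V₁ = q/y₁ = 19.26/1.063 = 18.12 m/s. Fr₁ = V₁/√(g·y₁) = 18.12/√(9.81×1.063) = 5.611.
By Bélanger, y₂/y₁ = ½[√(1 + 8Fr₁²) − 1] = ½[√252.85 − 1] = 7.451.
y₂ = 7.451 × 1.063 = 7.920 m.
Tailwater y_tw = 7.843 m: y_tw ≈ y₂, so the jump forms here.

y₂ = 7.920 m; the jump forms here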